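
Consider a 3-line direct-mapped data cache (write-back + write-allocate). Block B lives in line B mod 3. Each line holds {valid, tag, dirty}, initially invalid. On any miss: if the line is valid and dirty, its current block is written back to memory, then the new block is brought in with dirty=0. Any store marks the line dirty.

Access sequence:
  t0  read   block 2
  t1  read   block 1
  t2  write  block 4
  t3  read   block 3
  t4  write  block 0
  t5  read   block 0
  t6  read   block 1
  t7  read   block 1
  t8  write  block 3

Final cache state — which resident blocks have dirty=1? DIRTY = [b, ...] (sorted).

0: R B2 -> L2 miss  d=-]
1: R B1 -> L1 miss  d=-]
2: W B4 -> L1 miss  d=D]
3: R B3 -> L0 miss  d=-]
4: W B0 -> L0 miss  d=D]
5: R B0 -> L0 hit  d=D]
6: R B1 -> L1 miss wb->B4  d=-]
7: R B1 -> L1 hit  d=-]
8: W B3 -> L0 miss wb->B0  d=D]

DIRTY = [3]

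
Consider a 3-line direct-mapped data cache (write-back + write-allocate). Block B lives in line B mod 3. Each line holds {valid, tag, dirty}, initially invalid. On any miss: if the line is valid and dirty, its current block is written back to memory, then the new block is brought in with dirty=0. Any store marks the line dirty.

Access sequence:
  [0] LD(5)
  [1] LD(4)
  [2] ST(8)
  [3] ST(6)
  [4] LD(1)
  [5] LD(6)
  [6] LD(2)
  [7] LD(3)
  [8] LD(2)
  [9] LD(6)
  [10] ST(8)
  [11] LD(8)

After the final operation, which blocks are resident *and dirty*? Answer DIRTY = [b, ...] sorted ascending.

DIRTY = [8]

  0 | R B5 → L2 miss [-]
  1 | R B4 → L1 miss [-]
  2 | W B8 → L2 miss [D]
  3 | W B6 → L0 miss [D]
  4 | R B1 → L1 miss [-]
  5 | R B6 → L0 hit [D]
  6 | R B2 → L2 miss wb→B8 [-]
  7 | R B3 → L0 miss wb→B6 [-]
  8 | R B2 → L2 hit [-]
  9 | R B6 → L0 miss [-]
  10 | W B8 → L2 miss [D]
  11 | R B8 → L2 hit [D]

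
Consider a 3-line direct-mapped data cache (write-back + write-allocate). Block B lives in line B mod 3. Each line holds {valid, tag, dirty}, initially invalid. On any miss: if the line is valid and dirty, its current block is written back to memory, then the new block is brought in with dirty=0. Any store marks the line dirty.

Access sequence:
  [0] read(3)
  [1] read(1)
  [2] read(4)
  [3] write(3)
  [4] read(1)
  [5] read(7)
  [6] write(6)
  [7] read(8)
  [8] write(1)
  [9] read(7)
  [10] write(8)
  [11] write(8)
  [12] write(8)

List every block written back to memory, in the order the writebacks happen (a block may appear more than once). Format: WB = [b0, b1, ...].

WB = [3, 1]

0: R B3 -> L0 miss  d=-]
1: R B1 -> L1 miss  d=-]
2: R B4 -> L1 miss  d=-]
3: W B3 -> L0 hit  d=D]
4: R B1 -> L1 miss  d=-]
5: R B7 -> L1 miss  d=-]
6: W B6 -> L0 miss wb->B3  d=D]
7: R B8 -> L2 miss  d=-]
8: W B1 -> L1 miss  d=D]
9: R B7 -> L1 miss wb->B1  d=-]
10: W B8 -> L2 hit  d=D]
11: W B8 -> L2 hit  d=D]
12: W B8 -> L2 hit  d=D]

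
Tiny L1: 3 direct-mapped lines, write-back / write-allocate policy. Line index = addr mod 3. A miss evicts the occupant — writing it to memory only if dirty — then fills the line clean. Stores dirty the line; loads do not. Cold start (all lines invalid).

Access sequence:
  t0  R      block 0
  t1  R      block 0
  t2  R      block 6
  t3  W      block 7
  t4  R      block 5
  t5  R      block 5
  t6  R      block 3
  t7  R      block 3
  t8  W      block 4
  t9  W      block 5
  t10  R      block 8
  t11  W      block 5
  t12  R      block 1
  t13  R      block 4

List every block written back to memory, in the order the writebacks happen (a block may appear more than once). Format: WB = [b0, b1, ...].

WB = [7, 5, 4]

0: R B0 → L0 miss [-]
1: R B0 → L0 hit [-]
2: R B6 → L0 miss [-]
3: W B7 → L1 miss [D]
4: R B5 → L2 miss [-]
5: R B5 → L2 hit [-]
6: R B3 → L0 miss [-]
7: R B3 → L0 hit [-]
8: W B4 → L1 miss wb→B7 [D]
9: W B5 → L2 hit [D]
10: R B8 → L2 miss wb→B5 [-]
11: W B5 → L2 miss [D]
12: R B1 → L1 miss wb→B4 [-]
13: R B4 → L1 miss [-]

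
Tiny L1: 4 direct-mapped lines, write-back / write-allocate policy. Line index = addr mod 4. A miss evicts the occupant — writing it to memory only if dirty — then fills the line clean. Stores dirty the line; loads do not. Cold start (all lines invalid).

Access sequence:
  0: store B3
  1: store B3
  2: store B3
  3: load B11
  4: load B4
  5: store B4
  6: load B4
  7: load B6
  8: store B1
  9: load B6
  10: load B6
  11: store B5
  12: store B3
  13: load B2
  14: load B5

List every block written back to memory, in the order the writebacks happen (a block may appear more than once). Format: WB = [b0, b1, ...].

WB = [3, 1]

0: W B3 -> L3 miss  d=D]
1: W B3 -> L3 hit  d=D]
2: W B3 -> L3 hit  d=D]
3: R B11 -> L3 miss wb->B3  d=-]
4: R B4 -> L0 miss  d=-]
5: W B4 -> L0 hit  d=D]
6: R B4 -> L0 hit  d=D]
7: R B6 -> L2 miss  d=-]
8: W B1 -> L1 miss  d=D]
9: R B6 -> L2 hit  d=-]
10: R B6 -> L2 hit  d=-]
11: W B5 -> L1 miss wb->B1  d=D]
12: W B3 -> L3 miss  d=D]
13: R B2 -> L2 miss  d=-]
14: R B5 -> L1 hit  d=D]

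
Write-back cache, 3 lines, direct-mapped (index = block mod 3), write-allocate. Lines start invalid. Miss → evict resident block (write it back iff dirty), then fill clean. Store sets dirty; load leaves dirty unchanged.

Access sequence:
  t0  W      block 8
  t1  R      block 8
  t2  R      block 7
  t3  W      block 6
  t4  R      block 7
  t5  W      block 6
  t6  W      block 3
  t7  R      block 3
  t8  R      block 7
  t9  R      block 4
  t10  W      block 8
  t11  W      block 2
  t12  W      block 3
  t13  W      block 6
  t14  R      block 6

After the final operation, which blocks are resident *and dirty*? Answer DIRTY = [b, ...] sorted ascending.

0: W B8 → L2 miss [D]
1: R B8 → L2 hit [D]
2: R B7 → L1 miss [-]
3: W B6 → L0 miss [D]
4: R B7 → L1 hit [-]
5: W B6 → L0 hit [D]
6: W B3 → L0 miss wb→B6 [D]
7: R B3 → L0 hit [D]
8: R B7 → L1 hit [-]
9: R B4 → L1 miss [-]
10: W B8 → L2 hit [D]
11: W B2 → L2 miss wb→B8 [D]
12: W B3 → L0 hit [D]
13: W B6 → L0 miss wb→B3 [D]
14: R B6 → L0 hit [D]

DIRTY = [2, 6]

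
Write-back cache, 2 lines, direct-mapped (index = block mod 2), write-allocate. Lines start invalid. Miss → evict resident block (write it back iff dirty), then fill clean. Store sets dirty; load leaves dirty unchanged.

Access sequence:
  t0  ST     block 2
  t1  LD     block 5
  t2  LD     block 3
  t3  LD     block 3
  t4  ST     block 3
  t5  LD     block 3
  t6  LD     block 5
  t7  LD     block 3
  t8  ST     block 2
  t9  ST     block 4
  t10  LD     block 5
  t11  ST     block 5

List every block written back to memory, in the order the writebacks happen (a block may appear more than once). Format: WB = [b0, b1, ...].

WB = [3, 2]

0: W B2 → L0 miss [D]
1: R B5 → L1 miss [-]
2: R B3 → L1 miss [-]
3: R B3 → L1 hit [-]
4: W B3 → L1 hit [D]
5: R B3 → L1 hit [D]
6: R B5 → L1 miss wb→B3 [-]
7: R B3 → L1 miss [-]
8: W B2 → L0 hit [D]
9: W B4 → L0 miss wb→B2 [D]
10: R B5 → L1 miss [-]
11: W B5 → L1 hit [D]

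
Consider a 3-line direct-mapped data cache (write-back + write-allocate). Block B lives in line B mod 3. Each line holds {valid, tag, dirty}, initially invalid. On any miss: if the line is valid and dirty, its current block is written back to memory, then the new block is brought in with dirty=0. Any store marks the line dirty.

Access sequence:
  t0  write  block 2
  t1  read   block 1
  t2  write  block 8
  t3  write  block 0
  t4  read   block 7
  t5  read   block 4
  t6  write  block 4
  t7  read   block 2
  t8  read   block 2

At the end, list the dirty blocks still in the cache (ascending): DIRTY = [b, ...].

0: W B2 -> L2 miss  d=D]
1: R B1 -> L1 miss  d=-]
2: W B8 -> L2 miss wb->B2  d=D]
3: W B0 -> L0 miss  d=D]
4: R B7 -> L1 miss  d=-]
5: R B4 -> L1 miss  d=-]
6: W B4 -> L1 hit  d=D]
7: R B2 -> L2 miss wb->B8  d=-]
8: R B2 -> L2 hit  d=-]

DIRTY = [0, 4]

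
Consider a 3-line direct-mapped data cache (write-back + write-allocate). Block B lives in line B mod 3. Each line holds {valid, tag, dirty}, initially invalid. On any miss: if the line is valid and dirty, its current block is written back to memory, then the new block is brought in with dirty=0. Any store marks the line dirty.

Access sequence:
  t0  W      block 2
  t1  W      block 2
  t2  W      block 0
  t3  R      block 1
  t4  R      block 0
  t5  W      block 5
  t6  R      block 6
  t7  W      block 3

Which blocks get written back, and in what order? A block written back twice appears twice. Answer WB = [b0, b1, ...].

0: W B2 -> L2 miss  d=D]
1: W B2 -> L2 hit  d=D]
2: W B0 -> L0 miss  d=D]
3: R B1 -> L1 miss  d=-]
4: R B0 -> L0 hit  d=D]
5: W B5 -> L2 miss wb->B2  d=D]
6: R B6 -> L0 miss wb->B0  d=-]
7: W B3 -> L0 miss  d=D]

WB = [2, 0]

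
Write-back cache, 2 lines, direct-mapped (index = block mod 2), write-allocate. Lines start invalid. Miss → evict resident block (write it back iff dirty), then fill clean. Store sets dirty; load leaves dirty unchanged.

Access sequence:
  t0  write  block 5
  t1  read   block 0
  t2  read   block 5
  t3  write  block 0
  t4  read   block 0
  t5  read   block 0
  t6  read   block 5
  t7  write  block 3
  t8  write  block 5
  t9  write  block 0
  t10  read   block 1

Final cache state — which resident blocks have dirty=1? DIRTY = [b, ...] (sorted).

0: W B5 → L1 miss [D]
1: R B0 → L0 miss [-]
2: R B5 → L1 hit [D]
3: W B0 → L0 hit [D]
4: R B0 → L0 hit [D]
5: R B0 → L0 hit [D]
6: R B5 → L1 hit [D]
7: W B3 → L1 miss wb→B5 [D]
8: W B5 → L1 miss wb→B3 [D]
9: W B0 → L0 hit [D]
10: R B1 → L1 miss wb→B5 [-]

DIRTY = [0]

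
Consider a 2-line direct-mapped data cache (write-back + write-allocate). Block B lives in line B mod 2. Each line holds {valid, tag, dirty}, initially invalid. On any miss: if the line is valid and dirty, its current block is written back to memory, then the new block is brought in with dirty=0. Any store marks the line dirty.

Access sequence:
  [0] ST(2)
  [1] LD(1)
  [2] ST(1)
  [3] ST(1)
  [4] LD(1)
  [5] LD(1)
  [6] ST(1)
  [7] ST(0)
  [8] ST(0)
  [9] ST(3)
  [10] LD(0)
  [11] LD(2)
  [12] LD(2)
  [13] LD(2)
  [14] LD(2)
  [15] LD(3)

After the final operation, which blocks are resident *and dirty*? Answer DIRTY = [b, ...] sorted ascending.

DIRTY = [3]

0: W B2 -> L0 miss  d=D]
1: R B1 -> L1 miss  d=-]
2: W B1 -> L1 hit  d=D]
3: W B1 -> L1 hit  d=D]
4: R B1 -> L1 hit  d=D]
5: R B1 -> L1 hit  d=D]
6: W B1 -> L1 hit  d=D]
7: W B0 -> L0 miss wb->B2  d=D]
8: W B0 -> L0 hit  d=D]
9: W B3 -> L1 miss wb->B1  d=D]
10: R B0 -> L0 hit  d=D]
11: R B2 -> L0 miss wb->B0  d=-]
12: R B2 -> L0 hit  d=-]
13: R B2 -> L0 hit  d=-]
14: R B2 -> L0 hit  d=-]
15: R B3 -> L1 hit  d=D]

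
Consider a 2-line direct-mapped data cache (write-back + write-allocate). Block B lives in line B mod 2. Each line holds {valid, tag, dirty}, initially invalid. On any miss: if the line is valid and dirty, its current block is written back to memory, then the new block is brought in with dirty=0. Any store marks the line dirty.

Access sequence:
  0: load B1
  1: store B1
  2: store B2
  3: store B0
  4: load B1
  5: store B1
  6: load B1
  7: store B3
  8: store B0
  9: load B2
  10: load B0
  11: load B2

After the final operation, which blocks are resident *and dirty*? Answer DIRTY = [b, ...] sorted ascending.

  0 | R B1 → L1 miss [-]
  1 | W B1 → L1 hit [D]
  2 | W B2 → L0 miss [D]
  3 | W B0 → L0 miss wb→B2 [D]
  4 | R B1 → L1 hit [D]
  5 | W B1 → L1 hit [D]
  6 | R B1 → L1 hit [D]
  7 | W B3 → L1 miss wb→B1 [D]
  8 | W B0 → L0 hit [D]
  9 | R B2 → L0 miss wb→B0 [-]
  10 | R B0 → L0 miss [-]
  11 | R B2 → L0 miss [-]

DIRTY = [3]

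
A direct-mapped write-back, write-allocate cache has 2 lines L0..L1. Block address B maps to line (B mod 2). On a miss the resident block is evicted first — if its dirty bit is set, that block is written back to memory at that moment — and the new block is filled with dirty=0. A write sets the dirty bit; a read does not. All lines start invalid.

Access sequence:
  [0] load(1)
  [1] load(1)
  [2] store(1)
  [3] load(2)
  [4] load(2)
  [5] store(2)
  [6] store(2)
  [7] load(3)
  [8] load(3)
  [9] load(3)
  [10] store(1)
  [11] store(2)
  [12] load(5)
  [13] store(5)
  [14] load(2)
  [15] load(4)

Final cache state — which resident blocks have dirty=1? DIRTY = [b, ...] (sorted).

0: R B1 → L1 miss [-]
1: R B1 → L1 hit [-]
2: W B1 → L1 hit [D]
3: R B2 → L0 miss [-]
4: R B2 → L0 hit [-]
5: W B2 → L0 hit [D]
6: W B2 → L0 hit [D]
7: R B3 → L1 miss wb→B1 [-]
8: R B3 → L1 hit [-]
9: R B3 → L1 hit [-]
10: W B1 → L1 miss [D]
11: W B2 → L0 hit [D]
12: R B5 → L1 miss wb→B1 [-]
13: W B5 → L1 hit [D]
14: R B2 → L0 hit [D]
15: R B4 → L0 miss wb→B2 [-]

DIRTY = [5]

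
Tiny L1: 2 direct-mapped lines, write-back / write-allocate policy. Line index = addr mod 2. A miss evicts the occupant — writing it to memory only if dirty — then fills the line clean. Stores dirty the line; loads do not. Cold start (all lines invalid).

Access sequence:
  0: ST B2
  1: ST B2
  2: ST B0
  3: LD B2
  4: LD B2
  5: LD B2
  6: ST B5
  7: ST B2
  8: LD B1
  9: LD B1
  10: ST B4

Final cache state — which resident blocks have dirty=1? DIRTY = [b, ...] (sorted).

DIRTY = [4]

0: W B2 -> L0 miss  d=D]
1: W B2 -> L0 hit  d=D]
2: W B0 -> L0 miss wb->B2  d=D]
3: R B2 -> L0 miss wb->B0  d=-]
4: R B2 -> L0 hit  d=-]
5: R B2 -> L0 hit  d=-]
6: W B5 -> L1 miss  d=D]
7: W B2 -> L0 hit  d=D]
8: R B1 -> L1 miss wb->B5  d=-]
9: R B1 -> L1 hit  d=-]
10: W B4 -> L0 miss wb->B2  d=D]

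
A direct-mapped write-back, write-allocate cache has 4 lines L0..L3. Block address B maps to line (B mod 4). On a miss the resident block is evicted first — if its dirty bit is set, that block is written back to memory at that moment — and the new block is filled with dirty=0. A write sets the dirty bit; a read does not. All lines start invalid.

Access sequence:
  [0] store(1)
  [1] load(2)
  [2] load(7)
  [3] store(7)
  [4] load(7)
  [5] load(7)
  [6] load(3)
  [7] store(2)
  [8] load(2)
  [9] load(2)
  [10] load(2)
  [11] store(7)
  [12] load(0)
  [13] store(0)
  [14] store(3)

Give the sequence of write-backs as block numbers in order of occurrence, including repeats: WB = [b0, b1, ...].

0: W B1 → L1 miss [D]
1: R B2 → L2 miss [-]
2: R B7 → L3 miss [-]
3: W B7 → L3 hit [D]
4: R B7 → L3 hit [D]
5: R B7 → L3 hit [D]
6: R B3 → L3 miss wb→B7 [-]
7: W B2 → L2 hit [D]
8: R B2 → L2 hit [D]
9: R B2 → L2 hit [D]
10: R B2 → L2 hit [D]
11: W B7 → L3 miss [D]
12: R B0 → L0 miss [-]
13: W B0 → L0 hit [D]
14: W B3 → L3 miss wb→B7 [D]

WB = [7, 7]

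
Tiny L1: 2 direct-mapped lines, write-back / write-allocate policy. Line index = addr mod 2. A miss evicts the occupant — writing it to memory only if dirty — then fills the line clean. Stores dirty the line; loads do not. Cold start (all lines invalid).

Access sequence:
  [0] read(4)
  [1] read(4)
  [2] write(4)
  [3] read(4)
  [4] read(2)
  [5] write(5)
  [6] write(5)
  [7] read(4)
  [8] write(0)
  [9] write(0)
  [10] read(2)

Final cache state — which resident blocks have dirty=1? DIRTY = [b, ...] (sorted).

0: R B4 → L0 miss [-]
1: R B4 → L0 hit [-]
2: W B4 → L0 hit [D]
3: R B4 → L0 hit [D]
4: R B2 → L0 miss wb→B4 [-]
5: W B5 → L1 miss [D]
6: W B5 → L1 hit [D]
7: R B4 → L0 miss [-]
8: W B0 → L0 miss [D]
9: W B0 → L0 hit [D]
10: R B2 → L0 miss wb→B0 [-]

DIRTY = [5]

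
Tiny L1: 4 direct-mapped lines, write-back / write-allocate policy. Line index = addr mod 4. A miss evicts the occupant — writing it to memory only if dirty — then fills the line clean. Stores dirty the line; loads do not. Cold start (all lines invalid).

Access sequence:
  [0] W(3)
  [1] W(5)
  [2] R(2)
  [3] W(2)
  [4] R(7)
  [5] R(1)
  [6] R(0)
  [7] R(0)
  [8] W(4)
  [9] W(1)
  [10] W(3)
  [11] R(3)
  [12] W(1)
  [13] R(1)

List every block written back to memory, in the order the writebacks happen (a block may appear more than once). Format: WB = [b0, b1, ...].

0: W B3 -> L3 miss  d=D]
1: W B5 -> L1 miss  d=D]
2: R B2 -> L2 miss  d=-]
3: W B2 -> L2 hit  d=D]
4: R B7 -> L3 miss wb->B3  d=-]
5: R B1 -> L1 miss wb->B5  d=-]
6: R B0 -> L0 miss  d=-]
7: R B0 -> L0 hit  d=-]
8: W B4 -> L0 miss  d=D]
9: W B1 -> L1 hit  d=D]
10: W B3 -> L3 miss  d=D]
11: R B3 -> L3 hit  d=D]
12: W B1 -> L1 hit  d=D]
13: R B1 -> L1 hit  d=D]

WB = [3, 5]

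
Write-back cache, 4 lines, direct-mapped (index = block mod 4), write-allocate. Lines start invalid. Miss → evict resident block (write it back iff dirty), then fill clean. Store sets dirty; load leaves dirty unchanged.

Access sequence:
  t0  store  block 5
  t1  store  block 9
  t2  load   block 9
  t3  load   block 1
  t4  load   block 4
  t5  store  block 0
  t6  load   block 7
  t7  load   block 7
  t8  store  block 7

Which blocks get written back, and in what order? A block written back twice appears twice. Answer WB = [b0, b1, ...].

WB = [5, 9]

0: W B5 → L1 miss [D]
1: W B9 → L1 miss wb→B5 [D]
2: R B9 → L1 hit [D]
3: R B1 → L1 miss wb→B9 [-]
4: R B4 → L0 miss [-]
5: W B0 → L0 miss [D]
6: R B7 → L3 miss [-]
7: R B7 → L3 hit [-]
8: W B7 → L3 hit [D]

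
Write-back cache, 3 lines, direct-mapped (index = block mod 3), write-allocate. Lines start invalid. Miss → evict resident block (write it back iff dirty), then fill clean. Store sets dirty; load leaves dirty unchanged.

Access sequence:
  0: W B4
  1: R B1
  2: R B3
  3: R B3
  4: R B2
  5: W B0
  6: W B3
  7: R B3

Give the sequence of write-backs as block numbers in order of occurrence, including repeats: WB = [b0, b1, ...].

  0 | W B4 → L1 miss [D]
  1 | R B1 → L1 miss wb→B4 [-]
  2 | R B3 → L0 miss [-]
  3 | R B3 → L0 hit [-]
  4 | R B2 → L2 miss [-]
  5 | W B0 → L0 miss [D]
  6 | W B3 → L0 miss wb→B0 [D]
  7 | R B3 → L0 hit [D]

WB = [4, 0]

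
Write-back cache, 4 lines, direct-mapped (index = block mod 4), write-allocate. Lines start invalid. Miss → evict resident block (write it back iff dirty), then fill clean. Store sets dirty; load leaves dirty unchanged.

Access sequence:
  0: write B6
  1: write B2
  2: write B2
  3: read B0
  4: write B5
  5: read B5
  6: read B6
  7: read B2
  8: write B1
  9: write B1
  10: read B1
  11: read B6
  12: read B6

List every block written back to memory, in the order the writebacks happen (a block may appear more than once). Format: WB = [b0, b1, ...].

WB = [6, 2, 5]

  0 | W B6 → L2 miss [D]
  1 | W B2 → L2 miss wb→B6 [D]
  2 | W B2 → L2 hit [D]
  3 | R B0 → L0 miss [-]
  4 | W B5 → L1 miss [D]
  5 | R B5 → L1 hit [D]
  6 | R B6 → L2 miss wb→B2 [-]
  7 | R B2 → L2 miss [-]
  8 | W B1 → L1 miss wb→B5 [D]
  9 | W B1 → L1 hit [D]
  10 | R B1 → L1 hit [D]
  11 | R B6 → L2 miss [-]
  12 | R B6 → L2 hit [-]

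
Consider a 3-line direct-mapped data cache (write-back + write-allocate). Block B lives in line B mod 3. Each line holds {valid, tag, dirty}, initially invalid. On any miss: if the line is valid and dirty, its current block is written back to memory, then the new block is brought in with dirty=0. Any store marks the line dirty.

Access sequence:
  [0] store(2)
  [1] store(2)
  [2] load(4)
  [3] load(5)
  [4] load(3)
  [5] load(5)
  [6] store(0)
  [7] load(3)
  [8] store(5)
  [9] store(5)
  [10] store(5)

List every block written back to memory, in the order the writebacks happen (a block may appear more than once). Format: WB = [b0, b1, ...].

  0 | W B2 → L2 miss [D]
  1 | W B2 → L2 hit [D]
  2 | R B4 → L1 miss [-]
  3 | R B5 → L2 miss wb→B2 [-]
  4 | R B3 → L0 miss [-]
  5 | R B5 → L2 hit [-]
  6 | W B0 → L0 miss [D]
  7 | R B3 → L0 miss wb→B0 [-]
  8 | W B5 → L2 hit [D]
  9 | W B5 → L2 hit [D]
  10 | W B5 → L2 hit [D]

WB = [2, 0]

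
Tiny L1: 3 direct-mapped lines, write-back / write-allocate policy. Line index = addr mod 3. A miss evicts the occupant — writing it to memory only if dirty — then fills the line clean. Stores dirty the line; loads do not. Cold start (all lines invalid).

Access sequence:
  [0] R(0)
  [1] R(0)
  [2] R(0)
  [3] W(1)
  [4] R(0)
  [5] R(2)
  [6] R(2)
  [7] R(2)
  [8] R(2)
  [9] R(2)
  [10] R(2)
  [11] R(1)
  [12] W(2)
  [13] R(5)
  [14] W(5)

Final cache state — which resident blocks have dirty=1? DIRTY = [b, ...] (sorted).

DIRTY = [1, 5]

0: R B0 -> L0 miss  d=-]
1: R B0 -> L0 hit  d=-]
2: R B0 -> L0 hit  d=-]
3: W B1 -> L1 miss  d=D]
4: R B0 -> L0 hit  d=-]
5: R B2 -> L2 miss  d=-]
6: R B2 -> L2 hit  d=-]
7: R B2 -> L2 hit  d=-]
8: R B2 -> L2 hit  d=-]
9: R B2 -> L2 hit  d=-]
10: R B2 -> L2 hit  d=-]
11: R B1 -> L1 hit  d=D]
12: W B2 -> L2 hit  d=D]
13: R B5 -> L2 miss wb->B2  d=-]
14: W B5 -> L2 hit  d=D]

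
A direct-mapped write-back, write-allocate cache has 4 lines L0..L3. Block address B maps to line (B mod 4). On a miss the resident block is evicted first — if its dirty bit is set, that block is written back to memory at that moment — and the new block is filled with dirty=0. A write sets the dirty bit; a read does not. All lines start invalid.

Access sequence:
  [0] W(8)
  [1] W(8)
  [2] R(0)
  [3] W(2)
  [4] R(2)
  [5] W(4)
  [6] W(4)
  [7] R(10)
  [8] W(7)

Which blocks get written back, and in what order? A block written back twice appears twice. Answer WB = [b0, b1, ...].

WB = [8, 2]

0: W B8 -> L0 miss  d=D]
1: W B8 -> L0 hit  d=D]
2: R B0 -> L0 miss wb->B8  d=-]
3: W B2 -> L2 miss  d=D]
4: R B2 -> L2 hit  d=D]
5: W B4 -> L0 miss  d=D]
6: W B4 -> L0 hit  d=D]
7: R B10 -> L2 miss wb->B2  d=-]
8: W B7 -> L3 miss  d=D]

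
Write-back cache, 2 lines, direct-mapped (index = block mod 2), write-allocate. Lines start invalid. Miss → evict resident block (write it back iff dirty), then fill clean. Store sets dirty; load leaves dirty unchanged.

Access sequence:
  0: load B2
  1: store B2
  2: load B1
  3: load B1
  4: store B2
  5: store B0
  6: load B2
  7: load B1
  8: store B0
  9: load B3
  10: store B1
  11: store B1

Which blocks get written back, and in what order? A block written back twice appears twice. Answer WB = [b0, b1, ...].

0: R B2 -> L0 miss  d=-]
1: W B2 -> L0 hit  d=D]
2: R B1 -> L1 miss  d=-]
3: R B1 -> L1 hit  d=-]
4: W B2 -> L0 hit  d=D]
5: W B0 -> L0 miss wb->B2  d=D]
6: R B2 -> L0 miss wb->B0  d=-]
7: R B1 -> L1 hit  d=-]
8: W B0 -> L0 miss  d=D]
9: R B3 -> L1 miss  d=-]
10: W B1 -> L1 miss  d=D]
11: W B1 -> L1 hit  d=D]

WB = [2, 0]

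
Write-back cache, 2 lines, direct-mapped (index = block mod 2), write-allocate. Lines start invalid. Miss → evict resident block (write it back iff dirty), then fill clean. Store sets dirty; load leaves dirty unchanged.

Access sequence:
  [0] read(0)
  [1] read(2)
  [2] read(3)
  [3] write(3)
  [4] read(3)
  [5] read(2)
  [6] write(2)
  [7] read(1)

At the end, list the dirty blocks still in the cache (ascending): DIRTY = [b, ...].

  0 | R B0 → L0 miss [-]
  1 | R B2 → L0 miss [-]
  2 | R B3 → L1 miss [-]
  3 | W B3 → L1 hit [D]
  4 | R B3 → L1 hit [D]
  5 | R B2 → L0 hit [-]
  6 | W B2 → L0 hit [D]
  7 | R B1 → L1 miss wb→B3 [-]

DIRTY = [2]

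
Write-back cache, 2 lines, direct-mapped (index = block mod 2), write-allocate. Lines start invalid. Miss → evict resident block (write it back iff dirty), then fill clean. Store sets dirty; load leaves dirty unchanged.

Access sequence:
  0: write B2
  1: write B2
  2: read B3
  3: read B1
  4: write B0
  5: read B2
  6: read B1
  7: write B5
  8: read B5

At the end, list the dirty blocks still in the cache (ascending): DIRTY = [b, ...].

  0 | W B2 → L0 miss [D]
  1 | W B2 → L0 hit [D]
  2 | R B3 → L1 miss [-]
  3 | R B1 → L1 miss [-]
  4 | W B0 → L0 miss wb→B2 [D]
  5 | R B2 → L0 miss wb→B0 [-]
  6 | R B1 → L1 hit [-]
  7 | W B5 → L1 miss [D]
  8 | R B5 → L1 hit [D]

DIRTY = [5]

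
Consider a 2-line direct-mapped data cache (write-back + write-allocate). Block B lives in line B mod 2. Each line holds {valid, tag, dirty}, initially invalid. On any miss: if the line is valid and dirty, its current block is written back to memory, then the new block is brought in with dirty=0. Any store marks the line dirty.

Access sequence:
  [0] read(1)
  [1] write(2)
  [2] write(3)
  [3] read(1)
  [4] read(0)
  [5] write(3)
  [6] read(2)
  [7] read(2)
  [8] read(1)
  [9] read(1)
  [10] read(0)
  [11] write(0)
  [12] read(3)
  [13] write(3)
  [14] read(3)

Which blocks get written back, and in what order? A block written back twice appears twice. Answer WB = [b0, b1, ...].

0: R B1 -> L1 miss  d=-]
1: W B2 -> L0 miss  d=D]
2: W B3 -> L1 miss  d=D]
3: R B1 -> L1 miss wb->B3  d=-]
4: R B0 -> L0 miss wb->B2  d=-]
5: W B3 -> L1 miss  d=D]
6: R B2 -> L0 miss  d=-]
7: R B2 -> L0 hit  d=-]
8: R B1 -> L1 miss wb->B3  d=-]
9: R B1 -> L1 hit  d=-]
10: R B0 -> L0 miss  d=-]
11: W B0 -> L0 hit  d=D]
12: R B3 -> L1 miss  d=-]
13: W B3 -> L1 hit  d=D]
14: R B3 -> L1 hit  d=D]

WB = [3, 2, 3]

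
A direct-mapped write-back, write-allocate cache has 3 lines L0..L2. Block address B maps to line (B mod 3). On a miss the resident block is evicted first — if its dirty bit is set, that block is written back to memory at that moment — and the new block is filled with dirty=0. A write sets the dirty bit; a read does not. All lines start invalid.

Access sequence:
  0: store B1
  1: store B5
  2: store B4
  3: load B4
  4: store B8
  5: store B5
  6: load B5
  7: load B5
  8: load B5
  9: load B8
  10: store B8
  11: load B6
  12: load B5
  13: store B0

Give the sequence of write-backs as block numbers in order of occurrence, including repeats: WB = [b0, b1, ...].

WB = [1, 5, 8, 5, 8]

0: W B1 -> L1 miss  d=D]
1: W B5 -> L2 miss  d=D]
2: W B4 -> L1 miss wb->B1  d=D]
3: R B4 -> L1 hit  d=D]
4: W B8 -> L2 miss wb->B5  d=D]
5: W B5 -> L2 miss wb->B8  d=D]
6: R B5 -> L2 hit  d=D]
7: R B5 -> L2 hit  d=D]
8: R B5 -> L2 hit  d=D]
9: R B8 -> L2 miss wb->B5  d=-]
10: W B8 -> L2 hit  d=D]
11: R B6 -> L0 miss  d=-]
12: R B5 -> L2 miss wb->B8  d=-]
13: W B0 -> L0 miss  d=D]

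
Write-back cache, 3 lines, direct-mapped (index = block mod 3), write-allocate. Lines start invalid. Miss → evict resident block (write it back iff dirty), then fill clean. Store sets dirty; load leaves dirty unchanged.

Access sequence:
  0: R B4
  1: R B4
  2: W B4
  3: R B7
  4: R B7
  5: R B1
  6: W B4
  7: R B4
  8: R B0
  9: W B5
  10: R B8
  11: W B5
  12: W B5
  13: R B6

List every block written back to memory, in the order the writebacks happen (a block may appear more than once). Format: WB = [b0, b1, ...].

WB = [4, 5]

0: R B4 -> L1 miss  d=-]
1: R B4 -> L1 hit  d=-]
2: W B4 -> L1 hit  d=D]
3: R B7 -> L1 miss wb->B4  d=-]
4: R B7 -> L1 hit  d=-]
5: R B1 -> L1 miss  d=-]
6: W B4 -> L1 miss  d=D]
7: R B4 -> L1 hit  d=D]
8: R B0 -> L0 miss  d=-]
9: W B5 -> L2 miss  d=D]
10: R B8 -> L2 miss wb->B5  d=-]
11: W B5 -> L2 miss  d=D]
12: W B5 -> L2 hit  d=D]
13: R B6 -> L0 miss  d=-]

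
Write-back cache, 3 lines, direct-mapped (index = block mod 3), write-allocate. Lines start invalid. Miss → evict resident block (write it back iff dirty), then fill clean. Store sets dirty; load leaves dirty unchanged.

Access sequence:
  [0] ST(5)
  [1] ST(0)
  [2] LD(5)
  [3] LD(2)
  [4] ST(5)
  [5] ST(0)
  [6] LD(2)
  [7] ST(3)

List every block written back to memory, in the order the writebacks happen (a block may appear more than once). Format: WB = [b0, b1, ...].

0: W B5 → L2 miss [D]
1: W B0 → L0 miss [D]
2: R B5 → L2 hit [D]
3: R B2 → L2 miss wb→B5 [-]
4: W B5 → L2 miss [D]
5: W B0 → L0 hit [D]
6: R B2 → L2 miss wb→B5 [-]
7: W B3 → L0 miss wb→B0 [D]

WB = [5, 5, 0]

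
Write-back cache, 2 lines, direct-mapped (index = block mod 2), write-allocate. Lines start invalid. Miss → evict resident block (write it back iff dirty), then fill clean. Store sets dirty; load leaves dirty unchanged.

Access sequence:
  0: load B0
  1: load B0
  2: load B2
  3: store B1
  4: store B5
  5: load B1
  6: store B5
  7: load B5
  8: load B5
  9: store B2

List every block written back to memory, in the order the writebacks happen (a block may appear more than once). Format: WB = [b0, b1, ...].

0: R B0 → L0 miss [-]
1: R B0 → L0 hit [-]
2: R B2 → L0 miss [-]
3: W B1 → L1 miss [D]
4: W B5 → L1 miss wb→B1 [D]
5: R B1 → L1 miss wb→B5 [-]
6: W B5 → L1 miss [D]
7: R B5 → L1 hit [D]
8: R B5 → L1 hit [D]
9: W B2 → L0 hit [D]

WB = [1, 5]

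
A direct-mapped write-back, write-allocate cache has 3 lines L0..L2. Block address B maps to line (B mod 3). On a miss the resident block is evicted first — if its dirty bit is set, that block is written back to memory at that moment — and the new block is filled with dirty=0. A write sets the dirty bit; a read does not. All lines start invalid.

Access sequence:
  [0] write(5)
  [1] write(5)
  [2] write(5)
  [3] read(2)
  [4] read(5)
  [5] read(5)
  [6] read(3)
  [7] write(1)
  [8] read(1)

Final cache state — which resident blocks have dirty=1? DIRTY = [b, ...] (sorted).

0: W B5 → L2 miss [D]
1: W B5 → L2 hit [D]
2: W B5 → L2 hit [D]
3: R B2 → L2 miss wb→B5 [-]
4: R B5 → L2 miss [-]
5: R B5 → L2 hit [-]
6: R B3 → L0 miss [-]
7: W B1 → L1 miss [D]
8: R B1 → L1 hit [D]

DIRTY = [1]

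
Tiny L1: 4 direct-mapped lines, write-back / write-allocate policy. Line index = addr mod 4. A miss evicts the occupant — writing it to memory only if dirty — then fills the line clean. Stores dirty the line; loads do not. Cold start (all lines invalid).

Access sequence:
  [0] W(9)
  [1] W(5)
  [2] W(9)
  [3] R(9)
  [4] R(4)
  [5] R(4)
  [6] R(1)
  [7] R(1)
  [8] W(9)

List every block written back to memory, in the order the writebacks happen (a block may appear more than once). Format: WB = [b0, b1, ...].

0: W B9 → L1 miss [D]
1: W B5 → L1 miss wb→B9 [D]
2: W B9 → L1 miss wb→B5 [D]
3: R B9 → L1 hit [D]
4: R B4 → L0 miss [-]
5: R B4 → L0 hit [-]
6: R B1 → L1 miss wb→B9 [-]
7: R B1 → L1 hit [-]
8: W B9 → L1 miss [D]

WB = [9, 5, 9]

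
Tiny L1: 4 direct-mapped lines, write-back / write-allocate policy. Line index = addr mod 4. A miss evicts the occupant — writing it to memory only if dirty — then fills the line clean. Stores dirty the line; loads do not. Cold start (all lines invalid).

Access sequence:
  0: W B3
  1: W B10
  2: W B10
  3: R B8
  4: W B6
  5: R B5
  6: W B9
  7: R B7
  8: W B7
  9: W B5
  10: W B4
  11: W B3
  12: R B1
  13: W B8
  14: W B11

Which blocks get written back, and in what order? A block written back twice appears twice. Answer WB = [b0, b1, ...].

0: W B3 -> L3 miss  d=D]
1: W B10 -> L2 miss  d=D]
2: W B10 -> L2 hit  d=D]
3: R B8 -> L0 miss  d=-]
4: W B6 -> L2 miss wb->B10  d=D]
5: R B5 -> L1 miss  d=-]
6: W B9 -> L1 miss  d=D]
7: R B7 -> L3 miss wb->B3  d=-]
8: W B7 -> L3 hit  d=D]
9: W B5 -> L1 miss wb->B9  d=D]
10: W B4 -> L0 miss  d=D]
11: W B3 -> L3 miss wb->B7  d=D]
12: R B1 -> L1 miss wb->B5  d=-]
13: W B8 -> L0 miss wb->B4  d=D]
14: W B11 -> L3 miss wb->B3  d=D]

WB = [10, 3, 9, 7, 5, 4, 3]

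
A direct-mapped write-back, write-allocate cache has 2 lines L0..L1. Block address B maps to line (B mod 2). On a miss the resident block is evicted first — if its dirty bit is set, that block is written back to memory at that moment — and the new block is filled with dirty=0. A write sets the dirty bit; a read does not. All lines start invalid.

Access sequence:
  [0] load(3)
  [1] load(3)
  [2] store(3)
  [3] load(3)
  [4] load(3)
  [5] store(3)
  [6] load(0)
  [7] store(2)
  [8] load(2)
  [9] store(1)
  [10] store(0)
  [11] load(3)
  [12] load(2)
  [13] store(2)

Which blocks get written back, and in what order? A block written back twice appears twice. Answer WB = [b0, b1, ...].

WB = [3, 2, 1, 0]

0: R B3 → L1 miss [-]
1: R B3 → L1 hit [-]
2: W B3 → L1 hit [D]
3: R B3 → L1 hit [D]
4: R B3 → L1 hit [D]
5: W B3 → L1 hit [D]
6: R B0 → L0 miss [-]
7: W B2 → L0 miss [D]
8: R B2 → L0 hit [D]
9: W B1 → L1 miss wb→B3 [D]
10: W B0 → L0 miss wb→B2 [D]
11: R B3 → L1 miss wb→B1 [-]
12: R B2 → L0 miss wb→B0 [-]
13: W B2 → L0 hit [D]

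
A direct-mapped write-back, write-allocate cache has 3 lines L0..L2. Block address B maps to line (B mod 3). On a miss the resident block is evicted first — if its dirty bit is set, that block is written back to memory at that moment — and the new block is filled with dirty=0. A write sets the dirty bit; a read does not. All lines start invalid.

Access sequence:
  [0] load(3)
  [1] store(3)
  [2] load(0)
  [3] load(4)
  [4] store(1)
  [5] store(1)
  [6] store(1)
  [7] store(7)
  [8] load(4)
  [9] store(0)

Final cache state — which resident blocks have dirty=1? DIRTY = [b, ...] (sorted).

0: R B3 → L0 miss [-]
1: W B3 → L0 hit [D]
2: R B0 → L0 miss wb→B3 [-]
3: R B4 → L1 miss [-]
4: W B1 → L1 miss [D]
5: W B1 → L1 hit [D]
6: W B1 → L1 hit [D]
7: W B7 → L1 miss wb→B1 [D]
8: R B4 → L1 miss wb→B7 [-]
9: W B0 → L0 hit [D]

DIRTY = [0]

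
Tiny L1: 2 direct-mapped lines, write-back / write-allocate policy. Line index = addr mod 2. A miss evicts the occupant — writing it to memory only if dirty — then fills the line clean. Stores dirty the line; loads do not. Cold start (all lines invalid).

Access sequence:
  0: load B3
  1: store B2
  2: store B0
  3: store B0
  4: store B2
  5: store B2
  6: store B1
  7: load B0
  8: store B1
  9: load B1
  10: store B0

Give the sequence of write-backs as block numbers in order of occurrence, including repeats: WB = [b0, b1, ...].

0: R B3 -> L1 miss  d=-]
1: W B2 -> L0 miss  d=D]
2: W B0 -> L0 miss wb->B2  d=D]
3: W B0 -> L0 hit  d=D]
4: W B2 -> L0 miss wb->B0  d=D]
5: W B2 -> L0 hit  d=D]
6: W B1 -> L1 miss  d=D]
7: R B0 -> L0 miss wb->B2  d=-]
8: W B1 -> L1 hit  d=D]
9: R B1 -> L1 hit  d=D]
10: W B0 -> L0 hit  d=D]

WB = [2, 0, 2]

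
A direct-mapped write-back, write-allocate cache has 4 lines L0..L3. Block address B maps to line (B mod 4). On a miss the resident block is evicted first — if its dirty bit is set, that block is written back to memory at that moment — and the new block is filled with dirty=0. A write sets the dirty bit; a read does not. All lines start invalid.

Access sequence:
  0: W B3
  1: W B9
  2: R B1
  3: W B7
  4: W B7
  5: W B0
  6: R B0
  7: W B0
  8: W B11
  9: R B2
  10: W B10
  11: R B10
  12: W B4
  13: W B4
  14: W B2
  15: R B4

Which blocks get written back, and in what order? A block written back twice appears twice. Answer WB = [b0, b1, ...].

WB = [9, 3, 7, 0, 10]

0: W B3 → L3 miss [D]
1: W B9 → L1 miss [D]
2: R B1 → L1 miss wb→B9 [-]
3: W B7 → L3 miss wb→B3 [D]
4: W B7 → L3 hit [D]
5: W B0 → L0 miss [D]
6: R B0 → L0 hit [D]
7: W B0 → L0 hit [D]
8: W B11 → L3 miss wb→B7 [D]
9: R B2 → L2 miss [-]
10: W B10 → L2 miss [D]
11: R B10 → L2 hit [D]
12: W B4 → L0 miss wb→B0 [D]
13: W B4 → L0 hit [D]
14: W B2 → L2 miss wb→B10 [D]
15: R B4 → L0 hit [D]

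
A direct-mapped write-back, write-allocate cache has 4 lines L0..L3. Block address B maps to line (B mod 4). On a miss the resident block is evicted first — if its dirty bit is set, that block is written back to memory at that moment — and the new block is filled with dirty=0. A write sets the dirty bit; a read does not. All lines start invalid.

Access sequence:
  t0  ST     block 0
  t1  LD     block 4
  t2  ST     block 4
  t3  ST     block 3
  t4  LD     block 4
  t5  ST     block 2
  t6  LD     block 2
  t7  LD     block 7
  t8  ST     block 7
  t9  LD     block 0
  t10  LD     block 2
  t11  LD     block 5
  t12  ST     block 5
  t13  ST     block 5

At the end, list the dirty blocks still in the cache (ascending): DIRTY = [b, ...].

0: W B0 -> L0 miss  d=D]
1: R B4 -> L0 miss wb->B0  d=-]
2: W B4 -> L0 hit  d=D]
3: W B3 -> L3 miss  d=D]
4: R B4 -> L0 hit  d=D]
5: W B2 -> L2 miss  d=D]
6: R B2 -> L2 hit  d=D]
7: R B7 -> L3 miss wb->B3  d=-]
8: W B7 -> L3 hit  d=D]
9: R B0 -> L0 miss wb->B4  d=-]
10: R B2 -> L2 hit  d=D]
11: R B5 -> L1 miss  d=-]
12: W B5 -> L1 hit  d=D]
13: W B5 -> L1 hit  d=D]

DIRTY = [2, 5, 7]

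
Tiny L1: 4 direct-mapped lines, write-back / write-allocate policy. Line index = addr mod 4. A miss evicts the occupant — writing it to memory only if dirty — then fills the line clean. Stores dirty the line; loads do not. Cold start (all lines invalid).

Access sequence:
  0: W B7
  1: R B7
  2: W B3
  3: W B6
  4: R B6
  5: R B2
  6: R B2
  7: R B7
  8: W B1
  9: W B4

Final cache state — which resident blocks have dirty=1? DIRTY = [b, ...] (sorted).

0: W B7 → L3 miss [D]
1: R B7 → L3 hit [D]
2: W B3 → L3 miss wb→B7 [D]
3: W B6 → L2 miss [D]
4: R B6 → L2 hit [D]
5: R B2 → L2 miss wb→B6 [-]
6: R B2 → L2 hit [-]
7: R B7 → L3 miss wb→B3 [-]
8: W B1 → L1 miss [D]
9: W B4 → L0 miss [D]

DIRTY = [1, 4]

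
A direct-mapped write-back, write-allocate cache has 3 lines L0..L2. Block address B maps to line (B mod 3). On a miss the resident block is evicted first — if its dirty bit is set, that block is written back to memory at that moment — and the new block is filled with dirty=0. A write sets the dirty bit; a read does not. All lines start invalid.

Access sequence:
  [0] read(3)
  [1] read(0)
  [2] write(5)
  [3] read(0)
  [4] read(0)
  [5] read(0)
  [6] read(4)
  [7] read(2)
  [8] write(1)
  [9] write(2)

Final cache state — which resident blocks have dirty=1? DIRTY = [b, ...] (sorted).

0: R B3 -> L0 miss  d=-]
1: R B0 -> L0 miss  d=-]
2: W B5 -> L2 miss  d=D]
3: R B0 -> L0 hit  d=-]
4: R B0 -> L0 hit  d=-]
5: R B0 -> L0 hit  d=-]
6: R B4 -> L1 miss  d=-]
7: R B2 -> L2 miss wb->B5  d=-]
8: W B1 -> L1 miss  d=D]
9: W B2 -> L2 hit  d=D]

DIRTY = [1, 2]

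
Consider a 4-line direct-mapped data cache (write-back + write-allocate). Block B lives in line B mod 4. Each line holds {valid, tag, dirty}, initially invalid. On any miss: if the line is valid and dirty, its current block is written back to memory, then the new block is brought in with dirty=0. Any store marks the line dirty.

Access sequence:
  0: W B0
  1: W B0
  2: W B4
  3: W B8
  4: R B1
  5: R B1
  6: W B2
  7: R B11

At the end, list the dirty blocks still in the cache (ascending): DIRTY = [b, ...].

  0 | W B0 → L0 miss [D]
  1 | W B0 → L0 hit [D]
  2 | W B4 → L0 miss wb→B0 [D]
  3 | W B8 → L0 miss wb→B4 [D]
  4 | R B1 → L1 miss [-]
  5 | R B1 → L1 hit [-]
  6 | W B2 → L2 miss [D]
  7 | R B11 → L3 miss [-]

DIRTY = [2, 8]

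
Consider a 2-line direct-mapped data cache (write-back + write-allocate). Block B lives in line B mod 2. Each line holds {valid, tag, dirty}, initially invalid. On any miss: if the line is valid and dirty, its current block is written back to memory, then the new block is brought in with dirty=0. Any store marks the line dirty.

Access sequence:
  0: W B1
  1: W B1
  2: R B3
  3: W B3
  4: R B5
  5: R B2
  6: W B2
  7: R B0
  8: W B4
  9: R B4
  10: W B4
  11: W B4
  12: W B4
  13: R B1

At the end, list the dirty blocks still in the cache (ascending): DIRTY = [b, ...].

  0 | W B1 → L1 miss [D]
  1 | W B1 → L1 hit [D]
  2 | R B3 → L1 miss wb→B1 [-]
  3 | W B3 → L1 hit [D]
  4 | R B5 → L1 miss wb→B3 [-]
  5 | R B2 → L0 miss [-]
  6 | W B2 → L0 hit [D]
  7 | R B0 → L0 miss wb→B2 [-]
  8 | W B4 → L0 miss [D]
  9 | R B4 → L0 hit [D]
  10 | W B4 → L0 hit [D]
  11 | W B4 → L0 hit [D]
  12 | W B4 → L0 hit [D]
  13 | R B1 → L1 miss [-]

DIRTY = [4]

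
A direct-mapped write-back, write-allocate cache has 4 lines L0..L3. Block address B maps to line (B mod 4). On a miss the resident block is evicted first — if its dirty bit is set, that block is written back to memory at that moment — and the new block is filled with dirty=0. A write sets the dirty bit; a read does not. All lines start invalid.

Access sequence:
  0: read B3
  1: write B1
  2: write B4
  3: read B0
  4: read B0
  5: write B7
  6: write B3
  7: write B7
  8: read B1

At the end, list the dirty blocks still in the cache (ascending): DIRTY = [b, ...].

DIRTY = [1, 7]

0: R B3 → L3 miss [-]
1: W B1 → L1 miss [D]
2: W B4 → L0 miss [D]
3: R B0 → L0 miss wb→B4 [-]
4: R B0 → L0 hit [-]
5: W B7 → L3 miss [D]
6: W B3 → L3 miss wb→B7 [D]
7: W B7 → L3 miss wb→B3 [D]
8: R B1 → L1 hit [D]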